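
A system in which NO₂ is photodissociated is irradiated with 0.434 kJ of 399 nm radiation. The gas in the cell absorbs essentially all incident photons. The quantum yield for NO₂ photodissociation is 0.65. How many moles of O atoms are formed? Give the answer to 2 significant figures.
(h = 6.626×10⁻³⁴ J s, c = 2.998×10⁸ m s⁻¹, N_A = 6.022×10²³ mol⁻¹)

Photon energy at 399 nm: hc/λ = (6.626×10⁻³⁴)(2.998×10⁸)/(399×10⁻⁹) = 4.979×10⁻¹⁹ J.
Incident energy: 0.434 kJ = 434 J.
Photons incident: 434 / 4.979×10⁻¹⁹ = 8.717×10²⁰, i.e. 8.717×10²⁰/6.022×10²³ = 0.001448 mol.
Product: Φ × n_abs = 0.65 × 0.001448 = 9.412×10⁻⁴ mol.

9.4×10⁻⁴ mol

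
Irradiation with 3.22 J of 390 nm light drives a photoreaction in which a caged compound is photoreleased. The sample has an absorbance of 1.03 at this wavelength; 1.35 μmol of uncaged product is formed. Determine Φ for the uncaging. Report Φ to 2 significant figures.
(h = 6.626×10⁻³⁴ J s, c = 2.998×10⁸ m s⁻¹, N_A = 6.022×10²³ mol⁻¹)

Φ = 0.14

Product: 1.35 μmol = 1.35×10⁻⁶ mol.
Photon energy at 390 nm: hc/λ = (6.626×10⁻³⁴)(2.998×10⁸)/(390×10⁻⁹) = 5.094×10⁻¹⁹ J.
Photons incident: 3.22 / 5.094×10⁻¹⁹ = 6.321×10¹⁸, i.e. 6.321×10¹⁸/6.022×10²³ = 1.050×10⁻⁵ mol.
Fraction absorbed: 1 − 10^(−1.03) = 0.9067.
Photons absorbed: 0.9067 × 1.050×10⁻⁵ = 9.520×10⁻⁶ mol.
Φ = 1.35×10⁻⁶ mol / 9.520×10⁻⁶ mol photons = 0.14.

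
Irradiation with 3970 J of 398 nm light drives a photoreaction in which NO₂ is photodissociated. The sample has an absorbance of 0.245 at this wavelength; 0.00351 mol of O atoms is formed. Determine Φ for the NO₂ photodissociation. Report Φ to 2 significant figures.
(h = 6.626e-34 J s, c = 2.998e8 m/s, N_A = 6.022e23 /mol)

Φ = 0.62

Photon energy at 398 nm: hc/λ = (6.626e-34)(2.998e8)/(398e-9) = 4.991e-19 J.
Photons incident: 3970 / 4.991e-19 = 7.954e21, i.e. 7.954e21/6.022e23 = 0.01321 mol.
Fraction absorbed: 1 − 10^(−0.245) = 0.4311.
Photons absorbed: 0.4311 × 0.01321 = 0.005695 mol.
Φ = 0.00351 mol / 0.005695 mol photons = 0.62.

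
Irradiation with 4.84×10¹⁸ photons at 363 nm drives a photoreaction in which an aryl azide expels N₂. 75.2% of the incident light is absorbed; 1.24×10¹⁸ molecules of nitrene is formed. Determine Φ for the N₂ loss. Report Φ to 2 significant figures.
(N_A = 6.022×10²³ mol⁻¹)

Φ = 0.34

Product: 1.24×10¹⁸ / 6.022×10²³ = 2.059×10⁻⁶ mol.
Moles of photons: 4.84×10¹⁸ / 6.022×10²³ = 8.037×10⁻⁶ mol.
Photons absorbed: 0.752 × 8.037×10⁻⁶ = 6.044×10⁻⁶ mol.
Φ = 2.059×10⁻⁶ mol / 6.044×10⁻⁶ mol photons = 0.34.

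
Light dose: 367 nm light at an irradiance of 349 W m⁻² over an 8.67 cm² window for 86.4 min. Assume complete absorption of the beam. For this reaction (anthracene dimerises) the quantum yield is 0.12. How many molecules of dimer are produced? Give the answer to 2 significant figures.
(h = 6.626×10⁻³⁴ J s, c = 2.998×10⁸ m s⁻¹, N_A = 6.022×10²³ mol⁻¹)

Photon energy at 367 nm: hc/λ = (6.626×10⁻³⁴)(2.998×10⁸)/(367×10⁻⁹) = 5.413×10⁻¹⁹ J.
Energy delivered: (349 W m⁻²)(8.67×10⁻⁴ m²)(5184 s) = 1569 J.
Photons incident: 1569 / 5.413×10⁻¹⁹ = 2.899×10²¹, i.e. 2.899×10²¹/6.022×10²³ = 0.004814 mol.
Product: Φ × n_abs = 0.12 × 0.004814 = 5.777×10⁻⁴ mol.
As a count: 5.777×10⁻⁴ × 6.022×10²³ = 3.5×10²⁰.

3.5×10²⁰ molecules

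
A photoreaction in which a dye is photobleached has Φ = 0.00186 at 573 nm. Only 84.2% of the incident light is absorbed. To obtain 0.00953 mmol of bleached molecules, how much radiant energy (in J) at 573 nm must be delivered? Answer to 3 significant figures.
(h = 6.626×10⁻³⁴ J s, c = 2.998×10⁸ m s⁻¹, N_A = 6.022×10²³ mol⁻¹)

1270 J

Product: 0.00953 mmol = 9.53×10⁻⁶ mol.
Photons that must be absorbed: 9.53×10⁻⁶ / 0.00186 = 0.005124 mol.
Incident photons needed: 0.005124 / 0.842 = 0.006086 mol.
Photon energy: hc/λ = 3.467×10⁻¹⁹ J; per mole, 2.088×10⁵ J mol⁻¹.
Energy required: 0.006086 × 2.088×10⁵ = 1270 J.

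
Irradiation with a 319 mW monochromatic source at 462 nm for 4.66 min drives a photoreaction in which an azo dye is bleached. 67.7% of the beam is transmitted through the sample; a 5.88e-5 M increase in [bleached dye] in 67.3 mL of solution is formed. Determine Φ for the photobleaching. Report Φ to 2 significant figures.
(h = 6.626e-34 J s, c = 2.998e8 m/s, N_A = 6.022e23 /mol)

Product: (5.88e-5 M)(0.0673 L) = 3.957e-6 mol.
Photon energy at 462 nm: hc/λ = (6.626e-34)(2.998e8)/(462e-9) = 4.300e-19 J.
Energy delivered: (319 mW)(279.6 s) = 89.19 J.
Photons incident: 89.19 / 4.300e-19 = 2.074e20, i.e. 2.074e20/6.022e23 = 3.444e-4 mol.
Fraction absorbed: 1 − 67.7/100 = 0.3230.
Photons absorbed: 0.3230 × 3.444e-4 = 1.112e-4 mol.
Φ = 3.957e-6 mol / 1.112e-4 mol photons = 0.036.

Φ = 0.036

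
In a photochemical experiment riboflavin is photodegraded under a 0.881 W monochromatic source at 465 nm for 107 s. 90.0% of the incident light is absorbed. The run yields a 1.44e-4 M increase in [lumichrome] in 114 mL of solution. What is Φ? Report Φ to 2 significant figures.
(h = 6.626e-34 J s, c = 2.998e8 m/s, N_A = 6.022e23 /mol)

Product: (1.44e-4 M)(0.114 L) = 1.642e-5 mol.
Photon energy at 465 nm: hc/λ = (6.626e-34)(2.998e8)/(465e-9) = 4.272e-19 J.
Energy delivered: (0.881 W)(107 s) = 94.27 J.
Photons incident: 94.27 / 4.272e-19 = 2.207e20, i.e. 2.207e20/6.022e23 = 3.665e-4 mol.
Photons absorbed: 0.900 × 3.665e-4 = 3.299e-4 mol.
Φ = 1.642e-5 mol / 3.299e-4 mol photons = 0.050.

Φ = 0.050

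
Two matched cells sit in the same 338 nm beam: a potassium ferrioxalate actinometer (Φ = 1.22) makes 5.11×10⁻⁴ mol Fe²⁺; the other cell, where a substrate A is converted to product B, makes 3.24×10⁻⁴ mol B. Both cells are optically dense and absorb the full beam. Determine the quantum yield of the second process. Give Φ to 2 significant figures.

Photons absorbed by the actinometer: 5.11×10⁻⁴ / 1.22 = 4.189×10⁻⁴ mol.
Φ(unknown) = 3.24×10⁻⁴ / 4.189×10⁻⁴ = 0.77.

Φ = 0.77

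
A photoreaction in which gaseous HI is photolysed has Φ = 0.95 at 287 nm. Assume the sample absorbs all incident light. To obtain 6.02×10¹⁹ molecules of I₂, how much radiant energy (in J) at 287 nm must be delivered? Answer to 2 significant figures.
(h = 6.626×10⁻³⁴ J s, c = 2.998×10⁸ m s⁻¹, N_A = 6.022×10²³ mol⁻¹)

Product: 6.02×10¹⁹ / 6.022×10²³ = 9.997×10⁻⁵ mol.
Photons that must be absorbed: 9.997×10⁻⁵ / 0.95 = 1.052×10⁻⁴ mol.
Photon energy: hc/λ = 6.922×10⁻¹⁹ J; per mole, 4.168×10⁵ J mol⁻¹.
Energy required: 1.052×10⁻⁴ × 4.168×10⁵ = 44 J.

44 J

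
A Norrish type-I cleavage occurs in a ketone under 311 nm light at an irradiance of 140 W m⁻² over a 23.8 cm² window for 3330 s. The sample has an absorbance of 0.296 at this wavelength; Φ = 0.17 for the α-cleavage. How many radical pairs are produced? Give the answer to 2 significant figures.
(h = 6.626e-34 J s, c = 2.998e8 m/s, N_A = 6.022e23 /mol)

1.5e20 radical pairs

Photon energy at 311 nm: hc/λ = (6.626e-34)(2.998e8)/(311e-9) = 6.387e-19 J.
Energy delivered: (140 W m⁻²)(23.8e-4 m²)(3330 s) = 1110 J.
Photons incident: 1110 / 6.387e-19 = 1.738e21, i.e. 1.738e21/6.022e23 = 0.002886 mol.
Fraction absorbed: 1 − 10^(−0.296) = 0.4942.
Photons absorbed: 0.4942 × 0.002886 = 0.001426 mol.
Product: Φ × n_abs = 0.17 × 0.001426 = 2.424e-4 mol.
As a count: 2.424e-4 × 6.022e23 = 1.5e20.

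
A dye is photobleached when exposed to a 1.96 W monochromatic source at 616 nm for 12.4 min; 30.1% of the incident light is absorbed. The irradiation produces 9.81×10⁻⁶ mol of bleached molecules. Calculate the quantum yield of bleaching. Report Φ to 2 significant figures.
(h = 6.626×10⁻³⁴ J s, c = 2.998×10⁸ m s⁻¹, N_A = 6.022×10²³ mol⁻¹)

Photon energy at 616 nm: hc/λ = (6.626×10⁻³⁴)(2.998×10⁸)/(616×10⁻⁹) = 3.225×10⁻¹⁹ J.
Energy delivered: (1.96 W)(744 s) = 1458 J.
Photons incident: 1458 / 3.225×10⁻¹⁹ = 4.521×10²¹, i.e. 4.521×10²¹/6.022×10²³ = 0.007507 mol.
Photons absorbed: 0.301 × 0.007507 = 0.002260 mol.
Φ = 9.81×10⁻⁶ mol / 0.002260 mol photons = 0.0043.

Φ = 0.0043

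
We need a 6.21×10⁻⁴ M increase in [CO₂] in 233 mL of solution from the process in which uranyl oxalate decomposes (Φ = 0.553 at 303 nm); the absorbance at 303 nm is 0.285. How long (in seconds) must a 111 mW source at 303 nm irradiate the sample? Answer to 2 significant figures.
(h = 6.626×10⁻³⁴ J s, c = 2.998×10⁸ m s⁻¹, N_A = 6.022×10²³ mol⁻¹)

Product: (6.21×10⁻⁴ M)(0.233 L) = 1.447×10⁻⁴ mol.
Photons that must be absorbed: 1.447×10⁻⁴ / 0.553 = 2.617×10⁻⁴ mol.
Fraction absorbed: 1 − 10^(−0.285) = 0.4812.
Incident photons needed: 2.617×10⁻⁴ / 0.4812 = 5.438×10⁻⁴ mol.
Photon energy: hc/λ = 6.556×10⁻¹⁹ J; per mole, 3.948×10⁵ J mol⁻¹.
Energy required: 5.438×10⁻⁴ × 3.948×10⁵ = 214.7 J.
Time: 214.7 J / 0.111 W = 1900 s.

t ≈ 1900 s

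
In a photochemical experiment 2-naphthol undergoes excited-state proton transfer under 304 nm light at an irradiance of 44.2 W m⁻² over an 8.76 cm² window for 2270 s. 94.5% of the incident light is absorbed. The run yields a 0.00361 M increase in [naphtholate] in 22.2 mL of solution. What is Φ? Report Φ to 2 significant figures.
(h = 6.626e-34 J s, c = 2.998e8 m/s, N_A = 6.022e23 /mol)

Φ = 0.38

Product: (0.00361 M)(0.0222 L) = 8.014e-5 mol.
Photon energy at 304 nm: hc/λ = (6.626e-34)(2.998e8)/(304e-9) = 6.534e-19 J.
Energy delivered: (44.2 W m⁻²)(8.76e-4 m²)(2270 s) = 87.89 J.
Photons incident: 87.89 / 6.534e-19 = 1.345e20, i.e. 1.345e20/6.022e23 = 2.233e-4 mol.
Photons absorbed: 0.945 × 2.233e-4 = 2.110e-4 mol.
Φ = 8.014e-5 mol / 2.110e-4 mol photons = 0.38.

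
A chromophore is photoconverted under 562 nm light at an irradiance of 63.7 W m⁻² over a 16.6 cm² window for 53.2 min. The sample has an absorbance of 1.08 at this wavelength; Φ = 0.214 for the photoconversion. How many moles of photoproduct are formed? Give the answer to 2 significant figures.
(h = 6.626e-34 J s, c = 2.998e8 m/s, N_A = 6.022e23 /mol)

Photon energy at 562 nm: hc/λ = (6.626e-34)(2.998e8)/(562e-9) = 3.535e-19 J.
Energy delivered: (63.7 W m⁻²)(16.6e-4 m²)(3192 s) = 337.5 J.
Photons incident: 337.5 / 3.535e-19 = 9.547e20, i.e. 9.547e20/6.022e23 = 0.001585 mol.
Fraction absorbed: 1 − 10^(−1.08) = 0.9168.
Photons absorbed: 0.9168 × 0.001585 = 0.001453 mol.
Product: Φ × n_abs = 0.214 × 0.001453 = 3.109e-4 mol.

3.1e-4 mol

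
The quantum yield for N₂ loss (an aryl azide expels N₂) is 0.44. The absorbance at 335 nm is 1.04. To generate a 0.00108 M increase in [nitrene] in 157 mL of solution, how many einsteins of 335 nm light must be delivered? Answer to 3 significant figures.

4.24e-4 einstein

Product: (0.00108 M)(0.157 L) = 1.696e-4 mol.
Photons that must be absorbed: 1.696e-4 / 0.44 = 3.855e-4 mol.
Fraction absorbed: 1 − 10^(−1.04) = 0.9088.
Incident photons needed: 3.855e-4 / 0.9088 = 4.242e-4 mol.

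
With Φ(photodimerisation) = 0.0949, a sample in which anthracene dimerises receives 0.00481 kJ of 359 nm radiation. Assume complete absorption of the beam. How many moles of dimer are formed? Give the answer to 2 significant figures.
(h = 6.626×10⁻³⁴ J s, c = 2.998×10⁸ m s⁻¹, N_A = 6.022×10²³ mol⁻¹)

Photon energy at 359 nm: hc/λ = (6.626×10⁻³⁴)(2.998×10⁸)/(359×10⁻⁹) = 5.533×10⁻¹⁹ J.
Incident energy: 0.00481 kJ = 4.81 J.
Photons incident: 4.81 / 5.533×10⁻¹⁹ = 8.693×10¹⁸, i.e. 8.693×10¹⁸/6.022×10²³ = 1.444×10⁻⁵ mol.
Product: Φ × n_abs = 0.0949 × 1.444×10⁻⁵ = 1.370×10⁻⁶ mol.

1.4×10⁻⁶ mol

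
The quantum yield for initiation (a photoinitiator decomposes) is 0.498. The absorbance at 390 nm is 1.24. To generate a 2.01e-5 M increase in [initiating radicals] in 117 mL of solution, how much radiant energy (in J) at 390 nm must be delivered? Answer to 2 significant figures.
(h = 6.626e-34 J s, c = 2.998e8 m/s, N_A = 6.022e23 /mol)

Product: (2.01e-5 M)(0.117 L) = 2.352e-6 mol.
Photons that must be absorbed: 2.352e-6 / 0.498 = 4.723e-6 mol.
Fraction absorbed: 1 − 10^(−1.24) = 0.9425.
Incident photons needed: 4.723e-6 / 0.9425 = 5.011e-6 mol.
Photon energy: hc/λ = 5.094e-19 J; per mole, 3.068e5 J mol⁻¹.
Energy required: 5.011e-6 × 3.068e5 = 1.5 J.

1.5 J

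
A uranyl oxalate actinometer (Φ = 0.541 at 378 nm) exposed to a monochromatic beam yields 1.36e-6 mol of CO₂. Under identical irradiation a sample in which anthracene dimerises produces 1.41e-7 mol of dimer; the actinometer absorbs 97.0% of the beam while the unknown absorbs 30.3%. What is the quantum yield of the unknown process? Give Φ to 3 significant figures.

Φ = 0.180

Photons absorbed by the actinometer: 1.36e-6 / 0.541 = 2.514e-6 mol.
Incident flux: 2.514e-6 / 0.970 = 2.592e-6 einstein.
Absorbed by unknown: 0.303 × 2.592e-6 = 7.854e-7 mol.
Φ(unknown) = 1.41e-7 / 7.854e-7 = 0.180.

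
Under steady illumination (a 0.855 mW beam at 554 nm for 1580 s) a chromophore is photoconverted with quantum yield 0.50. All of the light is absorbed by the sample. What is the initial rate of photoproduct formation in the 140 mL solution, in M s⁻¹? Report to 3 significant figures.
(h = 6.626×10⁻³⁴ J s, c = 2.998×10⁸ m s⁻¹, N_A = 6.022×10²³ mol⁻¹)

Photon energy at 554 nm: hc/λ = (6.626×10⁻³⁴)(2.998×10⁸)/(554×10⁻⁹) = 3.586×10⁻¹⁹ J.
Energy delivered: (0.855 mW)(1580 s) = 1.351 J.
Photons incident: 1.351 / 3.586×10⁻¹⁹ = 3.767×10¹⁸, i.e. 3.767×10¹⁸/6.022×10²³ = 6.255×10⁻⁶ mol.
Product formed: 0.50 × 6.255×10⁻⁶ = 3.128×10⁻⁶ mol.
Rate: 3.128×10⁻⁶ mol / (1580 s × 0.14 L) = 1.41×10⁻⁸ M s⁻¹.

1.41×10⁻⁸ M s⁻¹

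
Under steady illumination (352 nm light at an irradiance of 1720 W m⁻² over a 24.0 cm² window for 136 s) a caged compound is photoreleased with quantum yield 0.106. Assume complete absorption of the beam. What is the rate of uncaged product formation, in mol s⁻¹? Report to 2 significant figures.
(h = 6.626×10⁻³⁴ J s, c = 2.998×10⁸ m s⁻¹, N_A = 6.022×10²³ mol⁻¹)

1.3×10⁻⁶ mol s⁻¹

Photon energy at 352 nm: hc/λ = (6.626×10⁻³⁴)(2.998×10⁸)/(352×10⁻⁹) = 5.643×10⁻¹⁹ J.
Energy delivered: (1720 W m⁻²)(24.0×10⁻⁴ m²)(136 s) = 561.4 J.
Photons incident: 561.4 / 5.643×10⁻¹⁹ = 9.949×10²⁰, i.e. 9.949×10²⁰/6.022×10²³ = 0.001652 mol.
Product formed: 0.106 × 0.001652 = 1.751×10⁻⁴ mol.
Rate: 1.751×10⁻⁴ / 136 s = 1.3×10⁻⁶ mol s⁻¹.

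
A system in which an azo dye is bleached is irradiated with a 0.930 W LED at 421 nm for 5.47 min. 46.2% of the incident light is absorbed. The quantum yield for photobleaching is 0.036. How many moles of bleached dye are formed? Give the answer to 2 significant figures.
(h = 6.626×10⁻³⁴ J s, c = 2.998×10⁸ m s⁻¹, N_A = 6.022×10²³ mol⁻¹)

1.8×10⁻⁵ mol

Photon energy at 421 nm: hc/λ = (6.626×10⁻³⁴)(2.998×10⁸)/(421×10⁻⁹) = 4.718×10⁻¹⁹ J.
Energy delivered: (0.930 W)(328.2 s) = 305.2 J.
Photons incident: 305.2 / 4.718×10⁻¹⁹ = 6.469×10²⁰, i.e. 6.469×10²⁰/6.022×10²³ = 0.001074 mol.
Photons absorbed: 0.462 × 0.001074 = 4.962×10⁻⁴ mol.
Product: Φ × n_abs = 0.036 × 4.962×10⁻⁴ = 1.786×10⁻⁵ mol.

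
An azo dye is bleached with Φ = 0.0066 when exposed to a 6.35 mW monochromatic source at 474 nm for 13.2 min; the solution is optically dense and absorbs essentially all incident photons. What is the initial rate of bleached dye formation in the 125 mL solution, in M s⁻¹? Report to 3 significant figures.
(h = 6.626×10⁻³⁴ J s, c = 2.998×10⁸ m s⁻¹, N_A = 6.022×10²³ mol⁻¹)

Photon energy at 474 nm: hc/λ = (6.626×10⁻³⁴)(2.998×10⁸)/(474×10⁻⁹) = 4.191×10⁻¹⁹ J.
Energy delivered: (6.35 mW)(792 s) = 5.029 J.
Photons incident: 5.029 / 4.191×10⁻¹⁹ = 1.200×10¹⁹, i.e. 1.200×10¹⁹/6.022×10²³ = 1.993×10⁻⁵ mol.
Product formed: 0.0066 × 1.993×10⁻⁵ = 1.315×10⁻⁷ mol.
Rate: 1.315×10⁻⁷ mol / (792 s × 0.125 L) = 1.33×10⁻⁹ M s⁻¹.

1.33×10⁻⁹ M s⁻¹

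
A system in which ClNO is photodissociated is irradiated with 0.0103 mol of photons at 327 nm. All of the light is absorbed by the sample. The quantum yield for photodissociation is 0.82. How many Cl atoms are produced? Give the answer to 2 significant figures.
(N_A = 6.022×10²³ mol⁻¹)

Product: Φ × n_abs = 0.82 × 0.0103 = 0.008446 mol.
As a count: 0.008446 × 6.022×10²³ = 5.1×10²¹.

5.1×10²¹ atoms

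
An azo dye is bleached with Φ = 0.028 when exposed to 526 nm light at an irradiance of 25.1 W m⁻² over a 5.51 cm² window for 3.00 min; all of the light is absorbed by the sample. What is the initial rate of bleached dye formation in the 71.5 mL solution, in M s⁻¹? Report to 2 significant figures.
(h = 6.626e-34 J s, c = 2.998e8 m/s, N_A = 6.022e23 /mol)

2.4e-8 M s⁻¹

Photon energy at 526 nm: hc/λ = (6.626e-34)(2.998e8)/(526e-9) = 3.777e-19 J.
Energy delivered: (25.1 W m⁻²)(5.51e-4 m²)(180 s) = 2.489 J.
Photons incident: 2.489 / 3.777e-19 = 6.590e18, i.e. 6.590e18/6.022e23 = 1.094e-5 mol.
Product formed: 0.028 × 1.094e-5 = 3.063e-7 mol.
Rate: 3.063e-7 mol / (180 s × 0.0715 L) = 2.4e-8 M s⁻¹.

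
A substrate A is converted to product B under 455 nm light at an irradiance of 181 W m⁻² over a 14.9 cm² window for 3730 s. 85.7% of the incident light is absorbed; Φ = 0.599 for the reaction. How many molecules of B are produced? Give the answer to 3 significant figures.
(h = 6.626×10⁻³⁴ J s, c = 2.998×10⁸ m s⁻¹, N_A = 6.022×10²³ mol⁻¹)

1.18×10²¹ molecules

Photon energy at 455 nm: hc/λ = (6.626×10⁻³⁴)(2.998×10⁸)/(455×10⁻⁹) = 4.366×10⁻¹⁹ J.
Energy delivered: (181 W m⁻²)(14.9×10⁻⁴ m²)(3730 s) = 1006 J.
Photons incident: 1006 / 4.366×10⁻¹⁹ = 2.304×10²¹, i.e. 2.304×10²¹/6.022×10²³ = 0.003826 mol.
Photons absorbed: 0.857 × 0.003826 = 0.003279 mol.
Product: Φ × n_abs = 0.599 × 0.003279 = 0.001964 mol.
As a count: 0.001964 × 6.022×10²³ = 1.18×10²¹.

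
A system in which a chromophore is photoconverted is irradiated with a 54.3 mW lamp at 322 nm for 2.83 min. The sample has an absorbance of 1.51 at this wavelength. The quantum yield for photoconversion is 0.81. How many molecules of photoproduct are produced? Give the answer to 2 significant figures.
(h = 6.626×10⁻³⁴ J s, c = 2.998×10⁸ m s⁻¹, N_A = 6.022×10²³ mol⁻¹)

Photon energy at 322 nm: hc/λ = (6.626×10⁻³⁴)(2.998×10⁸)/(322×10⁻⁹) = 6.169×10⁻¹⁹ J.
Energy delivered: (54.3 mW)(169.8 s) = 9.220 J.
Photons incident: 9.220 / 6.169×10⁻¹⁹ = 1.495×10¹⁹, i.e. 1.495×10¹⁹/6.022×10²³ = 2.483×10⁻⁵ mol.
Fraction absorbed: 1 − 10^(−1.51) = 0.9691.
Photons absorbed: 0.9691 × 2.483×10⁻⁵ = 2.406×10⁻⁵ mol.
Product: Φ × n_abs = 0.81 × 2.406×10⁻⁵ = 1.949×10⁻⁵ mol.
As a count: 1.949×10⁻⁵ × 6.022×10²³ = 1.2×10¹⁹.

1.2×10¹⁹ molecules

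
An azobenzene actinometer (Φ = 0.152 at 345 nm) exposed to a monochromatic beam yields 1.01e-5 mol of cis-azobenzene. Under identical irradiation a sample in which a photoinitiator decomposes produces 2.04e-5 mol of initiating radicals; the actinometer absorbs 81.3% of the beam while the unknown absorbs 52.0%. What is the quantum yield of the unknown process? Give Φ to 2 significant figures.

Photons absorbed by the actinometer: 1.01e-5 / 0.152 = 6.645e-5 mol.
Incident flux: 6.645e-5 / 0.813 = 8.173e-5 einstein.
Absorbed by unknown: 0.520 × 8.173e-5 = 4.250e-5 mol.
Φ(unknown) = 2.04e-5 / 4.250e-5 = 0.48.

Φ = 0.48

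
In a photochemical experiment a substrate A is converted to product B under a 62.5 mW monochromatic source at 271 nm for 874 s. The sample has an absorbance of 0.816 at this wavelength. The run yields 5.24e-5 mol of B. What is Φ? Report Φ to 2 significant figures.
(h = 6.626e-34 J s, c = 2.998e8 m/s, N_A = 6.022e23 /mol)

Photon energy at 271 nm: hc/λ = (6.626e-34)(2.998e8)/(271e-9) = 7.330e-19 J.
Energy delivered: (62.5 mW)(874 s) = 54.63 J.
Photons incident: 54.63 / 7.330e-19 = 7.453e19, i.e. 7.453e19/6.022e23 = 1.238e-4 mol.
Fraction absorbed: 1 − 10^(−0.816) = 0.8472.
Photons absorbed: 0.8472 × 1.238e-4 = 1.049e-4 mol.
Φ = 5.24e-5 mol / 1.049e-4 mol photons = 0.50.

Φ = 0.50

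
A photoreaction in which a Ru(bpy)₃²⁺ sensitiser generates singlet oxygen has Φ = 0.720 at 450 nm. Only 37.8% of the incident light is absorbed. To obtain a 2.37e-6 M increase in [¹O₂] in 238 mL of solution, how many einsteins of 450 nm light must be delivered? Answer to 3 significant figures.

Product: (2.37e-6 M)(0.238 L) = 5.641e-7 mol.
Photons that must be absorbed: 5.641e-7 / 0.720 = 7.835e-7 mol.
Incident photons needed: 7.835e-7 / 0.378 = 2.073e-6 mol.

2.07e-6 einstein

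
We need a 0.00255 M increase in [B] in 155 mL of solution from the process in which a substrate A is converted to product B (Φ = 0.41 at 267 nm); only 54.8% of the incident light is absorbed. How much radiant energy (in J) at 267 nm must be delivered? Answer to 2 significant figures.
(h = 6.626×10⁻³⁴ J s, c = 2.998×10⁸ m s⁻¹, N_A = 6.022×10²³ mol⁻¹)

Product: (0.00255 M)(0.155 L) = 3.953×10⁻⁴ mol.
Photons that must be absorbed: 3.953×10⁻⁴ / 0.41 = 9.641×10⁻⁴ mol.
Incident photons needed: 9.641×10⁻⁴ / 0.548 = 0.001759 mol.
Photon energy: hc/λ = 7.440×10⁻¹⁹ J; per mole, 4.480×10⁵ J mol⁻¹.
Energy required: 0.001759 × 4.480×10⁵ = 790 J.

790 J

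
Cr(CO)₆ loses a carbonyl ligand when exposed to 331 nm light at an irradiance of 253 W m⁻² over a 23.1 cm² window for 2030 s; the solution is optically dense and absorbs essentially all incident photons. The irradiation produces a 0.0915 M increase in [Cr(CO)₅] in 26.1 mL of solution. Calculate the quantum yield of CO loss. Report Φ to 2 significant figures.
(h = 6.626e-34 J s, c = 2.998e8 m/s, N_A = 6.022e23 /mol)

Φ = 0.73

Product: (0.0915 M)(0.0261 L) = 0.002388 mol.
Photon energy at 331 nm: hc/λ = (6.626e-34)(2.998e8)/(331e-9) = 6.001e-19 J.
Energy delivered: (253 W m⁻²)(23.1e-4 m²)(2030 s) = 1186 J.
Photons incident: 1186 / 6.001e-19 = 1.976e21, i.e. 1.976e21/6.022e23 = 0.003281 mol.
Φ = 0.002388 mol / 0.003281 mol photons = 0.73.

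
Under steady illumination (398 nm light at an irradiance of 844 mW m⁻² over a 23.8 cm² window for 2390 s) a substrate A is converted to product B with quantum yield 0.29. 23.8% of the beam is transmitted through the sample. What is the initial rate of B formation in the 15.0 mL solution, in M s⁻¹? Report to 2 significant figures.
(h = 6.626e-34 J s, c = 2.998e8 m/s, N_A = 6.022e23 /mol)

Photon energy at 398 nm: hc/λ = (6.626e-34)(2.998e8)/(398e-9) = 4.991e-19 J.
Energy delivered: (844 mW m⁻²)(23.8e-4 m²)(2390 s) = 4.801 J.
Photons incident: 4.801 / 4.991e-19 = 9.619e18, i.e. 9.619e18/6.022e23 = 1.597e-5 mol.
Fraction absorbed: 1 − 23.8/100 = 0.7620.
Photons absorbed: 0.7620 × 1.597e-5 = 1.217e-5 mol.
Product formed: 0.29 × 1.217e-5 = 3.529e-6 mol.
Rate: 3.529e-6 mol / (2390 s × 0.015 L) = 9.8e-8 M s⁻¹.

9.8e-8 M s⁻¹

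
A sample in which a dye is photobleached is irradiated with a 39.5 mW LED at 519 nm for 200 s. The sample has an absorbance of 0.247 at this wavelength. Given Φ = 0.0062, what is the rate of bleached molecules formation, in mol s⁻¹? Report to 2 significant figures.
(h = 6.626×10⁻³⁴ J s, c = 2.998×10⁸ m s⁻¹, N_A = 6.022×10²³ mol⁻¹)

Photon energy at 519 nm: hc/λ = (6.626×10⁻³⁴)(2.998×10⁸)/(519×10⁻⁹) = 3.828×10⁻¹⁹ J.
Energy delivered: (39.5 mW)(200 s) = 7.900 J.
Photons incident: 7.900 / 3.828×10⁻¹⁹ = 2.064×10¹⁹, i.e. 2.064×10¹⁹/6.022×10²³ = 3.427×10⁻⁵ mol.
Fraction absorbed: 1 − 10^(−0.247) = 0.4338.
Photons absorbed: 0.4338 × 3.427×10⁻⁵ = 1.487×10⁻⁵ mol.
Product formed: 0.0062 × 1.487×10⁻⁵ = 9.219×10⁻⁸ mol.
Rate: 9.219×10⁻⁸ / 200 s = 4.6×10⁻¹⁰ mol s⁻¹.

4.6×10⁻¹⁰ mol s⁻¹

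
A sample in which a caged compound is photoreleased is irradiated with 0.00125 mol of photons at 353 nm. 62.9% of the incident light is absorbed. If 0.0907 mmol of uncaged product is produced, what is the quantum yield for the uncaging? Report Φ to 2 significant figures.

Φ = 0.12

Product: 0.0907 mmol = 9.07e-5 mol.
Photons absorbed: 0.629 × 0.00125 = 7.863e-4 mol.
Φ = 9.07e-5 mol / 7.863e-4 mol photons = 0.12.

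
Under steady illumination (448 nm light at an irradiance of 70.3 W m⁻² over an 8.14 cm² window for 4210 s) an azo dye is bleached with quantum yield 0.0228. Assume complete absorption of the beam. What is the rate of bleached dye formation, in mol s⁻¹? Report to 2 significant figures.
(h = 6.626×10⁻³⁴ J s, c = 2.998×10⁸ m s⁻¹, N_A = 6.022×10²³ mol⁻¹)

4.9×10⁻⁹ mol s⁻¹

Photon energy at 448 nm: hc/λ = (6.626×10⁻³⁴)(2.998×10⁸)/(448×10⁻⁹) = 4.434×10⁻¹⁹ J.
Energy delivered: (70.3 W m⁻²)(8.14×10⁻⁴ m²)(4210 s) = 240.9 J.
Photons incident: 240.9 / 4.434×10⁻¹⁹ = 5.433×10²⁰, i.e. 5.433×10²⁰/6.022×10²³ = 9.022×10⁻⁴ mol.
Product formed: 0.0228 × 9.022×10⁻⁴ = 2.057×10⁻⁵ mol.
Rate: 2.057×10⁻⁵ / 4210 s = 4.9×10⁻⁹ mol s⁻¹.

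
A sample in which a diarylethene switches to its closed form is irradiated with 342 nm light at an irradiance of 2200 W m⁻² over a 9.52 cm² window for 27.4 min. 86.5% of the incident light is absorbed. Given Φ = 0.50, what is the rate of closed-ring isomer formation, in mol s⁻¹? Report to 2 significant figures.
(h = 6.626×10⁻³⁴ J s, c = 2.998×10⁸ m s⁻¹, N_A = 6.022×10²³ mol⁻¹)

Photon energy at 342 nm: hc/λ = (6.626×10⁻³⁴)(2.998×10⁸)/(342×10⁻⁹) = 5.808×10⁻¹⁹ J.
Energy delivered: (2200 W m⁻²)(9.52×10⁻⁴ m²)(1644 s) = 3443 J.
Photons incident: 3443 / 5.808×10⁻¹⁹ = 5.928×10²¹, i.e. 5.928×10²¹/6.022×10²³ = 0.009844 mol.
Photons absorbed: 0.865 × 0.009844 = 0.008515 mol.
Product formed: 0.50 × 0.008515 = 0.004258 mol.
Rate: 0.004258 / 1644 s = 2.6×10⁻⁶ mol s⁻¹.

2.6×10⁻⁶ mol s⁻¹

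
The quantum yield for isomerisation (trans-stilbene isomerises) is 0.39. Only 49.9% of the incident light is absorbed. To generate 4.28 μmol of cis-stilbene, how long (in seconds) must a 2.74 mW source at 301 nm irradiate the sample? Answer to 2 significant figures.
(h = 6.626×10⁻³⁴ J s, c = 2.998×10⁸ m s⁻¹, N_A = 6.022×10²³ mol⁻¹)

t ≈ 3200 s

Product: 4.28 μmol = 4.28×10⁻⁶ mol.
Photons that must be absorbed: 4.28×10⁻⁶ / 0.39 = 1.097×10⁻⁵ mol.
Incident photons needed: 1.097×10⁻⁵ / 0.499 = 2.198×10⁻⁵ mol.
Photon energy: hc/λ = 6.600×10⁻¹⁹ J; per mole, 3.975×10⁵ J mol⁻¹.
Energy required: 2.198×10⁻⁵ × 3.975×10⁵ = 8.737 J.
Time: 8.737 J / 0.00274 W = 3200 s.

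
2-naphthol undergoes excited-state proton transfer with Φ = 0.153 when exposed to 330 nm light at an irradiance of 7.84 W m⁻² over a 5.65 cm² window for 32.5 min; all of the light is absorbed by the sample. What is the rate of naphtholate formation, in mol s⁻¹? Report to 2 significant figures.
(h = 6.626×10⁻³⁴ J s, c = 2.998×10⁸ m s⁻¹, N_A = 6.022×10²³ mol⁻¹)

Photon energy at 330 nm: hc/λ = (6.626×10⁻³⁴)(2.998×10⁸)/(330×10⁻⁹) = 6.020×10⁻¹⁹ J.
Energy delivered: (7.84 W m⁻²)(5.65×10⁻⁴ m²)(1950 s) = 8.638 J.
Photons incident: 8.638 / 6.020×10⁻¹⁹ = 1.435×10¹⁹, i.e. 1.435×10¹⁹/6.022×10²³ = 2.383×10⁻⁵ mol.
Product formed: 0.153 × 2.383×10⁻⁵ = 3.646×10⁻⁶ mol.
Rate: 3.646×10⁻⁶ / 1950 s = 1.9×10⁻⁹ mol s⁻¹.

1.9×10⁻⁹ mol s⁻¹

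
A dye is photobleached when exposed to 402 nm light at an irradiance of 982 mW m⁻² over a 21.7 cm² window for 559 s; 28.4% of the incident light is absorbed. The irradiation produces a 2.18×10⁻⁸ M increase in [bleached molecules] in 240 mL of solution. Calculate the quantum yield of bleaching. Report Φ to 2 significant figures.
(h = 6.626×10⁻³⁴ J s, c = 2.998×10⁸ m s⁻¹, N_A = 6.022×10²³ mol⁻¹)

Φ = 0.0046

Product: (2.18×10⁻⁸ M)(0.24 L) = 5.232×10⁻⁹ mol.
Photon energy at 402 nm: hc/λ = (6.626×10⁻³⁴)(2.998×10⁸)/(402×10⁻⁹) = 4.941×10⁻¹⁹ J.
Energy delivered: (982 mW m⁻²)(21.7×10⁻⁴ m²)(559 s) = 1.191 J.
Photons incident: 1.191 / 4.941×10⁻¹⁹ = 2.410×10¹⁸, i.e. 2.410×10¹⁸/6.022×10²³ = 4.002×10⁻⁶ mol.
Photons absorbed: 0.284 × 4.002×10⁻⁶ = 1.137×10⁻⁶ mol.
Φ = 5.232×10⁻⁹ mol / 1.137×10⁻⁶ mol photons = 0.0046.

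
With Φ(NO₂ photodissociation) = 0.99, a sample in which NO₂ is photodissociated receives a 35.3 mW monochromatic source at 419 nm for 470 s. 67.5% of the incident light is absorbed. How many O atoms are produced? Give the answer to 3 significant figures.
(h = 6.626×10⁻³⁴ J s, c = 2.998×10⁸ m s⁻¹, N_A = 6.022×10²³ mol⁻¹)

Photon energy at 419 nm: hc/λ = (6.626×10⁻³⁴)(2.998×10⁸)/(419×10⁻⁹) = 4.741×10⁻¹⁹ J.
Energy delivered: (35.3 mW)(470 s) = 16.59 J.
Photons incident: 16.59 / 4.741×10⁻¹⁹ = 3.499×10¹⁹, i.e. 3.499×10¹⁹/6.022×10²³ = 5.810×10⁻⁵ mol.
Photons absorbed: 0.675 × 5.810×10⁻⁵ = 3.922×10⁻⁵ mol.
Product: Φ × n_abs = 0.99 × 3.922×10⁻⁵ = 3.883×10⁻⁵ mol.
As a count: 3.883×10⁻⁵ × 6.022×10²³ = 2.34×10¹⁹.

2.34×10¹⁹ atoms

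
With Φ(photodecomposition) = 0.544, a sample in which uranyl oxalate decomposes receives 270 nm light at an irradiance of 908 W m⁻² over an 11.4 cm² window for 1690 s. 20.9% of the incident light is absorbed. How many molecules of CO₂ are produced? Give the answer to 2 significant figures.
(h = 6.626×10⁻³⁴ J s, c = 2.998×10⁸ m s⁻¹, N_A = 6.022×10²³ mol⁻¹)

Photon energy at 270 nm: hc/λ = (6.626×10⁻³⁴)(2.998×10⁸)/(270×10⁻⁹) = 7.357×10⁻¹⁹ J.
Energy delivered: (908 W m⁻²)(11.4×10⁻⁴ m²)(1690 s) = 1749 J.
Photons incident: 1749 / 7.357×10⁻¹⁹ = 2.377×10²¹, i.e. 2.377×10²¹/6.022×10²³ = 0.003947 mol.
Photons absorbed: 0.209 × 0.003947 = 8.249×10⁻⁴ mol.
Product: Φ × n_abs = 0.544 × 8.249×10⁻⁴ = 4.487×10⁻⁴ mol.
As a count: 4.487×10⁻⁴ × 6.022×10²³ = 2.7×10²⁰.

2.7×10²⁰ molecules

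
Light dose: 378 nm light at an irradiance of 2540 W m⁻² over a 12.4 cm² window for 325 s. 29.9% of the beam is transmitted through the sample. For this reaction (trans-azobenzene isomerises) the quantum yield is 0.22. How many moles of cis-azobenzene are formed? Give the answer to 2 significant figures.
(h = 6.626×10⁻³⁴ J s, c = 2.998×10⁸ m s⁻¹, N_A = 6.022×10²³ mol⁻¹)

5.0×10⁻⁴ mol

Photon energy at 378 nm: hc/λ = (6.626×10⁻³⁴)(2.998×10⁸)/(378×10⁻⁹) = 5.255×10⁻¹⁹ J.
Energy delivered: (2540 W m⁻²)(12.4×10⁻⁴ m²)(325 s) = 1024 J.
Photons incident: 1024 / 5.255×10⁻¹⁹ = 1.949×10²¹, i.e. 1.949×10²¹/6.022×10²³ = 0.003236 mol.
Fraction absorbed: 1 − 29.9/100 = 0.7010.
Photons absorbed: 0.7010 × 0.003236 = 0.002268 mol.
Product: Φ × n_abs = 0.22 × 0.002268 = 4.990×10⁻⁴ mol.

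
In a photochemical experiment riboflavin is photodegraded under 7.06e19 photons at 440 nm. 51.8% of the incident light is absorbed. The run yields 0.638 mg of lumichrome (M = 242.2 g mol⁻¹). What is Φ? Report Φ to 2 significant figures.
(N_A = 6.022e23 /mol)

Φ = 0.043

Product: 0.638 mg / 242.2 g mol⁻¹ = 2.634e-6 mol.
Moles of photons: 7.06e19 / 6.022e23 = 1.172e-4 mol.
Photons absorbed: 0.518 × 1.172e-4 = 6.071e-5 mol.
Φ = 2.634e-6 mol / 6.071e-5 mol photons = 0.043.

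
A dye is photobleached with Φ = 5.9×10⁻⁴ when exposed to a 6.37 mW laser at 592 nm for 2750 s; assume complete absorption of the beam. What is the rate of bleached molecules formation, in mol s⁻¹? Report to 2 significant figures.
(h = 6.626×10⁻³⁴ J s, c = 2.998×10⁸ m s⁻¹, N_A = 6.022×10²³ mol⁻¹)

1.9×10⁻¹¹ mol s⁻¹

Photon energy at 592 nm: hc/λ = (6.626×10⁻³⁴)(2.998×10⁸)/(592×10⁻⁹) = 3.356×10⁻¹⁹ J.
Energy delivered: (6.37 mW)(2750 s) = 17.52 J.
Photons incident: 17.52 / 3.356×10⁻¹⁹ = 5.221×10¹⁹, i.e. 5.221×10¹⁹/6.022×10²³ = 8.670×10⁻⁵ mol.
Product formed: 5.9×10⁻⁴ × 8.670×10⁻⁵ = 5.115×10⁻⁸ mol.
Rate: 5.115×10⁻⁸ / 2750 s = 1.9×10⁻¹¹ mol s⁻¹.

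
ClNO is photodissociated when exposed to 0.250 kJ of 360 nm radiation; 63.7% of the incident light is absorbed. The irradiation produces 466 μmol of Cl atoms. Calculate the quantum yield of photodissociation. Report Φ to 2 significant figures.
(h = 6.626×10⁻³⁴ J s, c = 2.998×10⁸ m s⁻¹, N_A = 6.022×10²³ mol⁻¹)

Φ = 0.97

Product: 466 μmol = 4.66×10⁻⁴ mol.
Photon energy at 360 nm: hc/λ = (6.626×10⁻³⁴)(2.998×10⁸)/(360×10⁻⁹) = 5.518×10⁻¹⁹ J.
Incident energy: 0.250 kJ = 250 J.
Photons incident: 250 / 5.518×10⁻¹⁹ = 4.531×10²⁰, i.e. 4.531×10²⁰/6.022×10²³ = 7.524×10⁻⁴ mol.
Photons absorbed: 0.637 × 7.524×10⁻⁴ = 4.793×10⁻⁴ mol.
Φ = 4.66×10⁻⁴ mol / 4.793×10⁻⁴ mol photons = 0.97.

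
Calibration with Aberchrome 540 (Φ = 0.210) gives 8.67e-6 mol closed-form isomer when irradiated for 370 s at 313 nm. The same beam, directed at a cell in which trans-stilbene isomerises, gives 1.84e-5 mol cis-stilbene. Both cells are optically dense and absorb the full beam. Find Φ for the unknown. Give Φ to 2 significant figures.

Φ = 0.45

Photons absorbed by the actinometer: 8.67e-6 / 0.210 = 4.129e-5 mol.
Φ(unknown) = 1.84e-5 / 4.129e-5 = 0.45.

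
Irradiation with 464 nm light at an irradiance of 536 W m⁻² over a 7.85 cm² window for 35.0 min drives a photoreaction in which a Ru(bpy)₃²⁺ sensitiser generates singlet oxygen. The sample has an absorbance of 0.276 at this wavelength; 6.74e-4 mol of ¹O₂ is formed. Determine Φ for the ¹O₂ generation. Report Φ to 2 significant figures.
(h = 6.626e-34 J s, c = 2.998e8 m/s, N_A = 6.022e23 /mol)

Photon energy at 464 nm: hc/λ = (6.626e-34)(2.998e8)/(464e-9) = 4.281e-19 J.
Energy delivered: (536 W m⁻²)(7.85e-4 m²)(2100 s) = 883.6 J.
Photons incident: 883.6 / 4.281e-19 = 2.064e21, i.e. 2.064e21/6.022e23 = 0.003427 mol.
Fraction absorbed: 1 − 10^(−0.276) = 0.4703.
Photons absorbed: 0.4703 × 0.003427 = 0.001612 mol.
Φ = 6.74e-4 mol / 0.001612 mol photons = 0.42.

Φ = 0.42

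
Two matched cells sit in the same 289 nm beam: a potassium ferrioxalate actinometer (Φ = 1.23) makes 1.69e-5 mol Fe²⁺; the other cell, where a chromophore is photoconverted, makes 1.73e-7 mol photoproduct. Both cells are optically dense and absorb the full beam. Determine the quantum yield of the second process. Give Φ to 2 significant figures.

Φ = 0.013

Photons absorbed by the actinometer: 1.69e-5 / 1.23 = 1.374e-5 mol.
Φ(unknown) = 1.73e-7 / 1.374e-5 = 0.013.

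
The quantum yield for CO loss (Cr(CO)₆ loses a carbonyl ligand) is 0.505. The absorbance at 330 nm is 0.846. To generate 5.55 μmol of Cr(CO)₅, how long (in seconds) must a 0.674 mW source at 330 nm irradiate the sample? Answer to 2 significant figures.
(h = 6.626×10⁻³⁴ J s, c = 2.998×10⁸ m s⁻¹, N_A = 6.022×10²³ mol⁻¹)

t ≈ 6900 s

Product: 5.55 μmol = 5.55×10⁻⁶ mol.
Photons that must be absorbed: 5.55×10⁻⁶ / 0.505 = 1.099×10⁻⁵ mol.
Fraction absorbed: 1 − 10^(−0.846) = 0.8574.
Incident photons needed: 1.099×10⁻⁵ / 0.8574 = 1.282×10⁻⁵ mol.
Photon energy: hc/λ = 6.020×10⁻¹⁹ J; per mole, 3.625×10⁵ J mol⁻¹.
Energy required: 1.282×10⁻⁵ × 3.625×10⁵ = 4.647 J.
Time: 4.647 J / 0.000674 W = 6900 s.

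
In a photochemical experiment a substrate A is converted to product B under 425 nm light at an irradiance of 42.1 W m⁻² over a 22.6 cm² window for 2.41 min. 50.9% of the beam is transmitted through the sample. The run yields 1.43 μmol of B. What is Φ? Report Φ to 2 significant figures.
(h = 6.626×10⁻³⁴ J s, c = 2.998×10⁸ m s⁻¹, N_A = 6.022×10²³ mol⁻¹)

Φ = 0.060

Product: 1.43 μmol = 1.43×10⁻⁶ mol.
Photon energy at 425 nm: hc/λ = (6.626×10⁻³⁴)(2.998×10⁸)/(425×10⁻⁹) = 4.674×10⁻¹⁹ J.
Energy delivered: (42.1 W m⁻²)(22.6×10⁻⁴ m²)(144.6 s) = 13.76 J.
Photons incident: 13.76 / 4.674×10⁻¹⁹ = 2.944×10¹⁹, i.e. 2.944×10¹⁹/6.022×10²³ = 4.889×10⁻⁵ mol.
Fraction absorbed: 1 − 50.9/100 = 0.4910.
Photons absorbed: 0.4910 × 4.889×10⁻⁵ = 2.400×10⁻⁵ mol.
Φ = 1.43×10⁻⁶ mol / 2.400×10⁻⁵ mol photons = 0.060.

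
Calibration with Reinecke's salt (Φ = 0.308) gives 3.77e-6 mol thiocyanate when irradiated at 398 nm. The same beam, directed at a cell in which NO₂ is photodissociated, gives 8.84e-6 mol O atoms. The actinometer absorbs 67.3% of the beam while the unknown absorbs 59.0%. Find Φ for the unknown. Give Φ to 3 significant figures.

Φ = 0.824

Photons absorbed by the actinometer: 3.77e-6 / 0.308 = 1.224e-5 mol.
Incident flux: 1.224e-5 / 0.673 = 1.819e-5 einstein.
Absorbed by unknown: 0.590 × 1.819e-5 = 1.073e-5 mol.
Φ(unknown) = 8.84e-6 / 1.073e-5 = 0.824.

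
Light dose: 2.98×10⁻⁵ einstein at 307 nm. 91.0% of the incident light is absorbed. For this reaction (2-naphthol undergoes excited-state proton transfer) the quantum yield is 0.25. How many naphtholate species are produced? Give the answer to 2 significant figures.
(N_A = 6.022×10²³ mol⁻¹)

4.1×10¹⁸ species

Photons absorbed: 0.910 × 2.98×10⁻⁵ = 2.712×10⁻⁵ mol.
Product: Φ × n_abs = 0.25 × 2.712×10⁻⁵ = 6.780×10⁻⁶ mol.
As a count: 6.780×10⁻⁶ × 6.022×10²³ = 4.1×10¹⁸.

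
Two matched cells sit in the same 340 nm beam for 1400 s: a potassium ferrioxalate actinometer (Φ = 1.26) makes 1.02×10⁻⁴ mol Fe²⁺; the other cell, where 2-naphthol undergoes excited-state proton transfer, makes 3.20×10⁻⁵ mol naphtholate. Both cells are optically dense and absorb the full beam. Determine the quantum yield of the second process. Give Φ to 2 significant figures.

Photons absorbed by the actinometer: 1.02×10⁻⁴ / 1.26 = 8.095×10⁻⁵ mol.
Φ(unknown) = 3.20×10⁻⁵ / 8.095×10⁻⁵ = 0.40.

Φ = 0.40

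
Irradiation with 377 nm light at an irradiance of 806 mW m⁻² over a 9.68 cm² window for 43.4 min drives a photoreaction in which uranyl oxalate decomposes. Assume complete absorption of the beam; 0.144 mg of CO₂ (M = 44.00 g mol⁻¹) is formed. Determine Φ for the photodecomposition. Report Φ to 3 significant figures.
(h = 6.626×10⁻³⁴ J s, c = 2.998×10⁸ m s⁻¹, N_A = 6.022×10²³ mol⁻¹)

Product: 0.144 mg / 44.00 g mol⁻¹ = 3.273×10⁻⁶ mol.
Photon energy at 377 nm: hc/λ = (6.626×10⁻³⁴)(2.998×10⁸)/(377×10⁻⁹) = 5.269×10⁻¹⁹ J.
Energy delivered: (806 mW m⁻²)(9.68×10⁻⁴ m²)(2604 s) = 2.032 J.
Photons incident: 2.032 / 5.269×10⁻¹⁹ = 3.857×10¹⁸, i.e. 3.857×10¹⁸/6.022×10²³ = 6.405×10⁻⁶ mol.
Φ = 3.273×10⁻⁶ mol / 6.405×10⁻⁶ mol photons = 0.511.

Φ = 0.511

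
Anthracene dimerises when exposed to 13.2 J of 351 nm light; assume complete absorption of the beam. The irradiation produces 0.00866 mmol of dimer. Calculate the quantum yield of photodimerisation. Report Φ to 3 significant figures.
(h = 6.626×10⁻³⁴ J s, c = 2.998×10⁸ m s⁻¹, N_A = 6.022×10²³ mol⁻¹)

Product: 0.00866 mmol = 8.66×10⁻⁶ mol.
Photon energy at 351 nm: hc/λ = (6.626×10⁻³⁴)(2.998×10⁸)/(351×10⁻⁹) = 5.659×10⁻¹⁹ J.
Photons incident: 13.2 / 5.659×10⁻¹⁹ = 2.333×10¹⁹, i.e. 2.333×10¹⁹/6.022×10²³ = 3.874×10⁻⁵ mol.
Φ = 8.66×10⁻⁶ mol / 3.874×10⁻⁵ mol photons = 0.224.

Φ = 0.224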